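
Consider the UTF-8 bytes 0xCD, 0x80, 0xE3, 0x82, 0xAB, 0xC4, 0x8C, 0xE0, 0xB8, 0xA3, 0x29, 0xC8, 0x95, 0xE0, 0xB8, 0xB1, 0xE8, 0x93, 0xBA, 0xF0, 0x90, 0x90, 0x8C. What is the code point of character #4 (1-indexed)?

U+0E23

Offset 0: leading byte 0xCD = 11001101 → 2-byte char #1 = CD 80.
Offset 2: leading byte 0xE3 = 11100011 → 3-byte char #2 = E3 82 AB.
Offset 5: leading byte 0xC4 = 11000100 → 2-byte char #3 = C4 8C.
Offset 7: leading byte 0xE0 = 11100000 → 3-byte char #4 = E0 B8 A3.
Leading byte 0xE0 = 11100000 matches 1110xxxx → 3-byte sequence.
Byte 1: 0xE0 = 11100000, payload 0000 (4 bits).
Byte 2: 0xB8 = 10111000 (10xxxxxx ✓), payload 111000.
Byte 3: 0xA3 = 10100011 (10xxxxxx ✓), payload 100011.
Concatenate: 0000111000100011 = 0xE23 (16 bits → U+0E23).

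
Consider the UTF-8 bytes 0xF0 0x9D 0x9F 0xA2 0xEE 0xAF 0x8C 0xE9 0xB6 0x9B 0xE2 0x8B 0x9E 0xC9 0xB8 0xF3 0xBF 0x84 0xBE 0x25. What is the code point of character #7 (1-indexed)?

Offset 0: leading byte 0xF0 = 11110000 → 4-byte char #1 = F0 9D 9F A2.
Offset 4: leading byte 0xEE = 11101110 → 3-byte char #2 = EE AF 8C.
Offset 7: leading byte 0xE9 = 11101001 → 3-byte char #3 = E9 B6 9B.
Offset 10: leading byte 0xE2 = 11100010 → 3-byte char #4 = E2 8B 9E.
Offset 13: leading byte 0xC9 = 11001001 → 2-byte char #5 = C9 B8.
Offset 15: leading byte 0xF3 = 11110011 → 4-byte char #6 = F3 BF 84 BE.
Offset 19: leading byte 0x25 = 00100101 → 1-byte char #7 = 25.
Leading byte 0x25 = 00100101 matches 0xxxxxxx → 1-byte sequence.
Byte 1: 0x25 = 00100101, payload 0100101 (7 bits).
Concatenate: 0100101 = 0x25 (7 bits → U+0025).

U+0025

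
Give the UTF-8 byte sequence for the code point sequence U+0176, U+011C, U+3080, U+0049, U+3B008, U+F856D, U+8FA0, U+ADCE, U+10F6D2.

U+0176: 2-byte form → C5 B6.
U+011C: 2-byte form → C4 9C.
U+3080: 3-byte form → E3 82 80.
U+0049: 1-byte form → 49.
U+3B008: 4-byte form → F0 BB 80 88.
U+F856D: 4-byte form → F3 B8 95 AD.
U+8FA0: 3-byte form → E8 BE A0.
U+ADCE: 3-byte form → EA B7 8E.
U+10F6D2: 4-byte form → F4 8F 9B 92.
Concatenated (26 bytes): C5 B6 C4 9C E3 82 80 49 F0 BB 80 88 F3 B8 95 AD E8 BE A0 EA B7 8E F4 8F 9B 92.

C5 B6 C4 9C E3 82 80 49 F0 BB 80 88 F3 B8 95 AD E8 BE A0 EA B7 8E F4 8F 9B 92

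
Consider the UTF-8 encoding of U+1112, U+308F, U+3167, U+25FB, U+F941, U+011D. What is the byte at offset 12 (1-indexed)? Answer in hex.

0xBB

1-indexed offset 12 is 0-indexed offset 11.
U+1112 → 3-byte form E1 84 92 at offsets 0–2.
U+308F → 3-byte form E3 82 8F at offsets 3–5.
U+3167 → 3-byte form E3 85 A7 at offsets 6–8.
U+25FB → 3-byte form E2 97 BB at offsets 9–11.
Offset 11 falls in char 4's range; it's byte 3 of E2 97 BB = 0xBB.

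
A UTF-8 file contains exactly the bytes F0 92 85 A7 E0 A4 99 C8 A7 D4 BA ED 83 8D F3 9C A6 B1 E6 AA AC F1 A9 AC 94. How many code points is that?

Byte at offset 0: 0xF0 = 11110000 → 4-byte char (#1). Advance 4.
Byte at offset 4: 0xE0 = 11100000 → 3-byte char (#2). Advance 3.
Byte at offset 7: 0xC8 = 11001000 → 2-byte char (#3). Advance 2.
Byte at offset 9: 0xD4 = 11010100 → 2-byte char (#4). Advance 2.
Byte at offset 11: 0xED = 11101101 → 3-byte char (#5). Advance 3.
Byte at offset 14: 0xF3 = 11110011 → 4-byte char (#6). Advance 4.
Byte at offset 18: 0xE6 = 11100110 → 3-byte char (#7). Advance 3.
Byte at offset 21: 0xF1 = 11110001 → 4-byte char (#8). Advance 4.
Reached end at offset 25 after 8 code points.

8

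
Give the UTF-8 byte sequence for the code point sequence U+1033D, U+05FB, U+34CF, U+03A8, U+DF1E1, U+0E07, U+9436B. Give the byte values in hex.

F0 90 8C BD D7 BB E3 93 8F CE A8 F3 9F 87 A1 E0 B8 87 F2 94 8D AB

U+1033D: 4-byte form → F0 90 8C BD.
U+05FB: 2-byte form → D7 BB.
U+34CF: 3-byte form → E3 93 8F.
U+03A8: 2-byte form → CE A8.
U+DF1E1: 4-byte form → F3 9F 87 A1.
U+0E07: 3-byte form → E0 B8 87.
U+9436B: 4-byte form → F2 94 8D AB.
Concatenated (22 bytes): F0 90 8C BD D7 BB E3 93 8F CE A8 F3 9F 87 A1 E0 B8 87 F2 94 8D AB.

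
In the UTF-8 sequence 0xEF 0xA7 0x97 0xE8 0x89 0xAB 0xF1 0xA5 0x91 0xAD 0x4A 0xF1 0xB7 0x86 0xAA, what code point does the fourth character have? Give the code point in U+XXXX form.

Offset 0: leading byte 0xEF = 11101111 → 3-byte char #1 = EF A7 97.
Offset 3: leading byte 0xE8 = 11101000 → 3-byte char #2 = E8 89 AB.
Offset 6: leading byte 0xF1 = 11110001 → 4-byte char #3 = F1 A5 91 AD.
Offset 10: leading byte 0x4A = 01001010 → 1-byte char #4 = 4A.
Leading byte 0x4A = 01001010 matches 0xxxxxxx → 1-byte sequence.
Byte 1: 0x4A = 01001010, payload 1001010 (7 bits).
Concatenate: 1001010 = 0x4A (7 bits → U+004A).

U+004A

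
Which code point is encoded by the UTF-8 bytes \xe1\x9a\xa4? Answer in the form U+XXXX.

Leading byte 0xE1 = 11100001 matches 1110xxxx → 3-byte sequence.
Byte 1: 0xE1 = 11100001, payload 0001 (4 bits).
Byte 2: 0x9A = 10011010 (10xxxxxx ✓), payload 011010.
Byte 3: 0xA4 = 10100100 (10xxxxxx ✓), payload 100100.
Concatenate: 0001011010100100 = 0x16A4 (16 bits → U+16A4).

U+16A4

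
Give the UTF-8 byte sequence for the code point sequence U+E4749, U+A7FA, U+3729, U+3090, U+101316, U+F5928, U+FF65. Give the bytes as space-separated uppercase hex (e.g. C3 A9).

U+E4749: 4-byte form → F3 A4 9D 89.
U+A7FA: 3-byte form → EA 9F BA.
U+3729: 3-byte form → E3 9C A9.
U+3090: 3-byte form → E3 82 90.
U+101316: 4-byte form → F4 81 8C 96.
U+F5928: 4-byte form → F3 B5 A4 A8.
U+FF65: 3-byte form → EF BD A5.
Concatenated (24 bytes): F3 A4 9D 89 EA 9F BA E3 9C A9 E3 82 90 F4 81 8C 96 F3 B5 A4 A8 EF BD A5.

F3 A4 9D 89 EA 9F BA E3 9C A9 E3 82 90 F4 81 8C 96 F3 B5 A4 A8 EF BD A5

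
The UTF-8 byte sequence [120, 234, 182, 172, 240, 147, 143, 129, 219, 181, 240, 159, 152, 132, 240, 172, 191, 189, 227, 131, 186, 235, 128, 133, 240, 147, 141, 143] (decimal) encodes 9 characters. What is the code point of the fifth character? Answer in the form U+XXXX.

U+1F604

Offset 0: leading byte 0x78 = 01111000 → 1-byte char #1 = 78.
Offset 1: leading byte 0xEA = 11101010 → 3-byte char #2 = EA B6 AC.
Offset 4: leading byte 0xF0 = 11110000 → 4-byte char #3 = F0 93 8F 81.
Offset 8: leading byte 0xDB = 11011011 → 2-byte char #4 = DB B5.
Offset 10: leading byte 0xF0 = 11110000 → 4-byte char #5 = F0 9F 98 84.
Leading byte 0xF0 = 11110000 matches 11110xxx → 4-byte sequence.
Byte 1: 0xF0 = 11110000, payload 000 (3 bits).
Byte 2: 0x9F = 10011111 (10xxxxxx ✓), payload 011111.
Byte 3: 0x98 = 10011000 (10xxxxxx ✓), payload 011000.
Byte 4: 0x84 = 10000100 (10xxxxxx ✓), payload 000100.
Concatenate: 000011111011000000100 = 0x1F604 (21 bits → U+1F604).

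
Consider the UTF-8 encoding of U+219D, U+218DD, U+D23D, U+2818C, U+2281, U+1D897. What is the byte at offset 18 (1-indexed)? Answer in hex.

0xF0

1-indexed offset 18 is 0-indexed offset 17.
U+219D → 3-byte form E2 86 9D at offsets 0–2.
U+218DD → 4-byte form F0 A1 A3 9D at offsets 3–6.
U+D23D → 3-byte form ED 88 BD at offsets 7–9.
U+2818C → 4-byte form F0 A8 86 8C at offsets 10–13.
U+2281 → 3-byte form E2 8A 81 at offsets 14–16.
U+1D897 → 4-byte form F0 9D A2 97 at offsets 17–20.
Offset 17 falls in char 6's range; it's byte 1 of F0 9D A2 97 = 0xF0.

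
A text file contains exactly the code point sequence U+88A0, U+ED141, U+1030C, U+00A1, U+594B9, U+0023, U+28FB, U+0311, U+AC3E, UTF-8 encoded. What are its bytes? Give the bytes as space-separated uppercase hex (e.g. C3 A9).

E8 A2 A0 F3 AD 85 81 F0 90 8C 8C C2 A1 F1 99 92 B9 23 E2 A3 BB CC 91 EA B0 BE

U+88A0: 3-byte form → E8 A2 A0.
U+ED141: 4-byte form → F3 AD 85 81.
U+1030C: 4-byte form → F0 90 8C 8C.
U+00A1: 2-byte form → C2 A1.
U+594B9: 4-byte form → F1 99 92 B9.
U+0023: 1-byte form → 23.
U+28FB: 3-byte form → E2 A3 BB.
U+0311: 2-byte form → CC 91.
U+AC3E: 3-byte form → EA B0 BE.
Concatenated (26 bytes): E8 A2 A0 F3 AD 85 81 F0 90 8C 8C C2 A1 F1 99 92 B9 23 E2 A3 BB CC 91 EA B0 BE.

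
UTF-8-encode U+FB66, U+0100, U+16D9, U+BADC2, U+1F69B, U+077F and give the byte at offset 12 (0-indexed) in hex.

U+FB66 → 3-byte form EF AD A6 at offsets 0–2.
U+0100 → 2-byte form C4 80 at offsets 3–4.
U+16D9 → 3-byte form E1 9B 99 at offsets 5–7.
U+BADC2 → 4-byte form F2 BA B7 82 at offsets 8–11.
U+1F69B → 4-byte form F0 9F 9A 9B at offsets 12–15.
Offset 12 falls in char 5's range; it's byte 1 of F0 9F 9A 9B = 0xF0.

0xF0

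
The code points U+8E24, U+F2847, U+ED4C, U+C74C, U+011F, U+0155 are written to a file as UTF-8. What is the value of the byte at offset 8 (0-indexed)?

0xB5

U+8E24 → 3-byte form E8 B8 A4 at offsets 0–2.
U+F2847 → 4-byte form F3 B2 A1 87 at offsets 3–6.
U+ED4C → 3-byte form EE B5 8C at offsets 7–9.
Offset 8 falls in char 3's range; it's byte 2 of EE B5 8C = 0xB5.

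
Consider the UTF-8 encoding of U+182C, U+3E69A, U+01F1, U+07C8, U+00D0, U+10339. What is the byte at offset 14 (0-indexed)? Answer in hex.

U+182C → 3-byte form E1 A0 AC at offsets 0–2.
U+3E69A → 4-byte form F0 BE 9A 9A at offsets 3–6.
U+01F1 → 2-byte form C7 B1 at offsets 7–8.
U+07C8 → 2-byte form DF 88 at offsets 9–10.
U+00D0 → 2-byte form C3 90 at offsets 11–12.
U+10339 → 4-byte form F0 90 8C B9 at offsets 13–16.
Offset 14 falls in char 6's range; it's byte 2 of F0 90 8C B9 = 0x90.

0x90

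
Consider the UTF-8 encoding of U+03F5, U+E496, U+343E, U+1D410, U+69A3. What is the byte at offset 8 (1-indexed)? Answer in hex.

1-indexed offset 8 is 0-indexed offset 7.
U+03F5 → 2-byte form CF B5 at offsets 0–1.
U+E496 → 3-byte form EE 92 96 at offsets 2–4.
U+343E → 3-byte form E3 90 BE at offsets 5–7.
Offset 7 falls in char 3's range; it's byte 3 of E3 90 BE = 0xBE.

0xBE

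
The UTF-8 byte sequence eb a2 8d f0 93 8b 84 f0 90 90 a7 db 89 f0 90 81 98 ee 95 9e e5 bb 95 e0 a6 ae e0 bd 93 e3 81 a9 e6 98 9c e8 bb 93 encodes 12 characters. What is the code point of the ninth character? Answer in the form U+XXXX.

Offset 0: leading byte 0xEB = 11101011 → 3-byte char #1 = EB A2 8D.
Offset 3: leading byte 0xF0 = 11110000 → 4-byte char #2 = F0 93 8B 84.
Offset 7: leading byte 0xF0 = 11110000 → 4-byte char #3 = F0 90 90 A7.
Offset 11: leading byte 0xDB = 11011011 → 2-byte char #4 = DB 89.
Offset 13: leading byte 0xF0 = 11110000 → 4-byte char #5 = F0 90 81 98.
Offset 17: leading byte 0xEE = 11101110 → 3-byte char #6 = EE 95 9E.
Offset 20: leading byte 0xE5 = 11100101 → 3-byte char #7 = E5 BB 95.
Offset 23: leading byte 0xE0 = 11100000 → 3-byte char #8 = E0 A6 AE.
Offset 26: leading byte 0xE0 = 11100000 → 3-byte char #9 = E0 BD 93.
Leading byte 0xE0 = 11100000 matches 1110xxxx → 3-byte sequence.
Byte 1: 0xE0 = 11100000, payload 0000 (4 bits).
Byte 2: 0xBD = 10111101 (10xxxxxx ✓), payload 111101.
Byte 3: 0x93 = 10010011 (10xxxxxx ✓), payload 010011.
Concatenate: 0000111101010011 = 0xF53 (16 bits → U+0F53).

U+0F53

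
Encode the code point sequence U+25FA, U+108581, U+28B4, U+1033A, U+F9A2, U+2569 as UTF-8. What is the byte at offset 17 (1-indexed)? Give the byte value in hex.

1-indexed offset 17 is 0-indexed offset 16.
U+25FA → 3-byte form E2 97 BA at offsets 0–2.
U+108581 → 4-byte form F4 88 96 81 at offsets 3–6.
U+28B4 → 3-byte form E2 A2 B4 at offsets 7–9.
U+1033A → 4-byte form F0 90 8C BA at offsets 10–13.
U+F9A2 → 3-byte form EF A6 A2 at offsets 14–16.
Offset 16 falls in char 5's range; it's byte 3 of EF A6 A2 = 0xA2.

0xA2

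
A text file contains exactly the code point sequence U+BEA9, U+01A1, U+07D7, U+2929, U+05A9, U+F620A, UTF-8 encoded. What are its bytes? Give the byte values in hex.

U+BEA9: 3-byte form → EB BA A9.
U+01A1: 2-byte form → C6 A1.
U+07D7: 2-byte form → DF 97.
U+2929: 3-byte form → E2 A4 A9.
U+05A9: 2-byte form → D6 A9.
U+F620A: 4-byte form → F3 B6 88 8A.
Concatenated (16 bytes): EB BA A9 C6 A1 DF 97 E2 A4 A9 D6 A9 F3 B6 88 8A.

EB BA A9 C6 A1 DF 97 E2 A4 A9 D6 A9 F3 B6 88 8A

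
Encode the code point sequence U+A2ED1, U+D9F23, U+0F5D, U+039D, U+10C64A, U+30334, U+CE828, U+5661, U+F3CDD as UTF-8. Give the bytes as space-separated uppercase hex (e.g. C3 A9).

F2 A2 BB 91 F3 99 BC A3 E0 BD 9D CE 9D F4 8C 99 8A F0 B0 8C B4 F3 8E A0 A8 E5 99 A1 F3 B3 B3 9D

U+A2ED1: 4-byte form → F2 A2 BB 91.
U+D9F23: 4-byte form → F3 99 BC A3.
U+0F5D: 3-byte form → E0 BD 9D.
U+039D: 2-byte form → CE 9D.
U+10C64A: 4-byte form → F4 8C 99 8A.
U+30334: 4-byte form → F0 B0 8C B4.
U+CE828: 4-byte form → F3 8E A0 A8.
U+5661: 3-byte form → E5 99 A1.
U+F3CDD: 4-byte form → F3 B3 B3 9D.
Concatenated (32 bytes): F2 A2 BB 91 F3 99 BC A3 E0 BD 9D CE 9D F4 8C 99 8A F0 B0 8C B4 F3 8E A0 A8 E5 99 A1 F3 B3 B3 9D.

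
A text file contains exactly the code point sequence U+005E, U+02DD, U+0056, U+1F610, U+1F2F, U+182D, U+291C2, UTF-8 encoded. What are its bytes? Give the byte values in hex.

5E CB 9D 56 F0 9F 98 90 E1 BC AF E1 A0 AD F0 A9 87 82

U+005E: 1-byte form → 5E.
U+02DD: 2-byte form → CB 9D.
U+0056: 1-byte form → 56.
U+1F610: 4-byte form → F0 9F 98 90.
U+1F2F: 3-byte form → E1 BC AF.
U+182D: 3-byte form → E1 A0 AD.
U+291C2: 4-byte form → F0 A9 87 82.
Concatenated (18 bytes): 5E CB 9D 56 F0 9F 98 90 E1 BC AF E1 A0 AD F0 A9 87 82.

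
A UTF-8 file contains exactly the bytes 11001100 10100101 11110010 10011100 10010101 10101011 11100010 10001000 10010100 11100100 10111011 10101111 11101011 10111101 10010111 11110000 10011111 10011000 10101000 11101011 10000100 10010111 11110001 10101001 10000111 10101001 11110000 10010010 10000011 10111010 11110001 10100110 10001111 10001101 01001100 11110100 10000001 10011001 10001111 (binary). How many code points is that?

Byte at offset 0: 0xCC = 11001100 → 2-byte char (#1). Advance 2.
Byte at offset 2: 0xF2 = 11110010 → 4-byte char (#2). Advance 4.
Byte at offset 6: 0xE2 = 11100010 → 3-byte char (#3). Advance 3.
Byte at offset 9: 0xE4 = 11100100 → 3-byte char (#4). Advance 3.
Byte at offset 12: 0xEB = 11101011 → 3-byte char (#5). Advance 3.
Byte at offset 15: 0xF0 = 11110000 → 4-byte char (#6). Advance 4.
Byte at offset 19: 0xEB = 11101011 → 3-byte char (#7). Advance 3.
Byte at offset 22: 0xF1 = 11110001 → 4-byte char (#8). Advance 4.
Byte at offset 26: 0xF0 = 11110000 → 4-byte char (#9). Advance 4.
Byte at offset 30: 0xF1 = 11110001 → 4-byte char (#10). Advance 4.
Byte at offset 34: 0x4C = 01001100 → 1-byte char (#11). Advance 1.
Byte at offset 35: 0xF4 = 11110100 → 4-byte char (#12). Advance 4.
Reached end at offset 39 after 12 code points.

12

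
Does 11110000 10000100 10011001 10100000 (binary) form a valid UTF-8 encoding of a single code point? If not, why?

invalid (overlong encoding)

Leading byte 0xF0 = 11110000 → 4-byte form.
Continuation bytes all match 10xxxxxx. Payload decodes to 0x4660.
But 0x4660 < 0x10000, the minimum for a 4-byte sequence — this is an overlong encoding.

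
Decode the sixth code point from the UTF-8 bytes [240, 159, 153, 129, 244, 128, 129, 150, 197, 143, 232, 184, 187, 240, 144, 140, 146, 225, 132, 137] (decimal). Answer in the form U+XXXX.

U+1109

Offset 0: leading byte 0xF0 = 11110000 → 4-byte char #1 = F0 9F 99 81.
Offset 4: leading byte 0xF4 = 11110100 → 4-byte char #2 = F4 80 81 96.
Offset 8: leading byte 0xC5 = 11000101 → 2-byte char #3 = C5 8F.
Offset 10: leading byte 0xE8 = 11101000 → 3-byte char #4 = E8 B8 BB.
Offset 13: leading byte 0xF0 = 11110000 → 4-byte char #5 = F0 90 8C 92.
Offset 17: leading byte 0xE1 = 11100001 → 3-byte char #6 = E1 84 89.
Leading byte 0xE1 = 11100001 matches 1110xxxx → 3-byte sequence.
Byte 1: 0xE1 = 11100001, payload 0001 (4 bits).
Byte 2: 0x84 = 10000100 (10xxxxxx ✓), payload 000100.
Byte 3: 0x89 = 10001001 (10xxxxxx ✓), payload 001001.
Concatenate: 0001000100001001 = 0x1109 (16 bits → U+1109).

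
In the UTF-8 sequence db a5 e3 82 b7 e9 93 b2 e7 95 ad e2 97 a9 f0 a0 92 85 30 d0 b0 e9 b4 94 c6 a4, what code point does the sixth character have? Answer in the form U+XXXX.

U+20485

Offset 0: leading byte 0xDB = 11011011 → 2-byte char #1 = DB A5.
Offset 2: leading byte 0xE3 = 11100011 → 3-byte char #2 = E3 82 B7.
Offset 5: leading byte 0xE9 = 11101001 → 3-byte char #3 = E9 93 B2.
Offset 8: leading byte 0xE7 = 11100111 → 3-byte char #4 = E7 95 AD.
Offset 11: leading byte 0xE2 = 11100010 → 3-byte char #5 = E2 97 A9.
Offset 14: leading byte 0xF0 = 11110000 → 4-byte char #6 = F0 A0 92 85.
Leading byte 0xF0 = 11110000 matches 11110xxx → 4-byte sequence.
Byte 1: 0xF0 = 11110000, payload 000 (3 bits).
Byte 2: 0xA0 = 10100000 (10xxxxxx ✓), payload 100000.
Byte 3: 0x92 = 10010010 (10xxxxxx ✓), payload 010010.
Byte 4: 0x85 = 10000101 (10xxxxxx ✓), payload 000101.
Concatenate: 000100000010010000101 = 0x20485 (21 bits → U+20485).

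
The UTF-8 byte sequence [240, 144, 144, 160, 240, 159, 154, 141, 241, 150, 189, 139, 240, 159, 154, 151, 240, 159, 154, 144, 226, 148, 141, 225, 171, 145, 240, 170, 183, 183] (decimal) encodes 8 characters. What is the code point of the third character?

U+56F4B

Offset 0: leading byte 0xF0 = 11110000 → 4-byte char #1 = F0 90 90 A0.
Offset 4: leading byte 0xF0 = 11110000 → 4-byte char #2 = F0 9F 9A 8D.
Offset 8: leading byte 0xF1 = 11110001 → 4-byte char #3 = F1 96 BD 8B.
Leading byte 0xF1 = 11110001 matches 11110xxx → 4-byte sequence.
Byte 1: 0xF1 = 11110001, payload 001 (3 bits).
Byte 2: 0x96 = 10010110 (10xxxxxx ✓), payload 010110.
Byte 3: 0xBD = 10111101 (10xxxxxx ✓), payload 111101.
Byte 4: 0x8B = 10001011 (10xxxxxx ✓), payload 001011.
Concatenate: 001010110111101001011 = 0x56F4B (21 bits → U+56F4B).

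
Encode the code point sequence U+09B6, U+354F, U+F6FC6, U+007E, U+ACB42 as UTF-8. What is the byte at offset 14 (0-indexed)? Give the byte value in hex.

0x82

U+09B6 → 3-byte form E0 A6 B6 at offsets 0–2.
U+354F → 3-byte form E3 95 8F at offsets 3–5.
U+F6FC6 → 4-byte form F3 B6 BF 86 at offsets 6–9.
U+007E → 1-byte form 7E at offsets 10–10.
U+ACB42 → 4-byte form F2 AC AD 82 at offsets 11–14.
Offset 14 falls in char 5's range; it's byte 4 of F2 AC AD 82 = 0x82.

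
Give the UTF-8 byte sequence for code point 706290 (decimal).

F2 AC 9B B2

U+AC6F2 = 0xAC6F2 = 706290 decimal. In range U+10000–U+10FFFF → 4-byte form: 11110xxx 10xxxxxx 10xxxxxx 10xxxxxx.
Binary (21 bits): 010101100011011110010.
Split 3+6+6+6: 010 | 101100 | 011011 | 110010.
Byte 1: 11110010 = 0xF2.
Byte 2: 10101100 = 0xAC.
Byte 3: 10011011 = 0x9B.
Byte 4: 10110010 = 0xB2.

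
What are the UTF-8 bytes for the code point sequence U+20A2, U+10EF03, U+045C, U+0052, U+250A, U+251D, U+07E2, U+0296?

E2 82 A2 F4 8E BC 83 D1 9C 52 E2 94 8A E2 94 9D DF A2 CA 96

U+20A2: 3-byte form → E2 82 A2.
U+10EF03: 4-byte form → F4 8E BC 83.
U+045C: 2-byte form → D1 9C.
U+0052: 1-byte form → 52.
U+250A: 3-byte form → E2 94 8A.
U+251D: 3-byte form → E2 94 9D.
U+07E2: 2-byte form → DF A2.
U+0296: 2-byte form → CA 96.
Concatenated (20 bytes): E2 82 A2 F4 8E BC 83 D1 9C 52 E2 94 8A E2 94 9D DF A2 CA 96.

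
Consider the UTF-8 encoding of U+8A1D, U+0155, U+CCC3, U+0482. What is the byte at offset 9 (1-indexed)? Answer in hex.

1-indexed offset 9 is 0-indexed offset 8.
U+8A1D → 3-byte form E8 A8 9D at offsets 0–2.
U+0155 → 2-byte form C5 95 at offsets 3–4.
U+CCC3 → 3-byte form EC B3 83 at offsets 5–7.
U+0482 → 2-byte form D2 82 at offsets 8–9.
Offset 8 falls in char 4's range; it's byte 1 of D2 82 = 0xD2.

0xD2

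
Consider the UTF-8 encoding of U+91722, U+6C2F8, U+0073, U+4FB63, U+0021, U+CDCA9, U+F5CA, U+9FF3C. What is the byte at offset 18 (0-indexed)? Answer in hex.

0xEF

U+91722 → 4-byte form F2 91 9C A2 at offsets 0–3.
U+6C2F8 → 4-byte form F1 AC 8B B8 at offsets 4–7.
U+0073 → 1-byte form 73 at offsets 8–8.
U+4FB63 → 4-byte form F1 8F AD A3 at offsets 9–12.
U+0021 → 1-byte form 21 at offsets 13–13.
U+CDCA9 → 4-byte form F3 8D B2 A9 at offsets 14–17.
U+F5CA → 3-byte form EF 97 8A at offsets 18–20.
Offset 18 falls in char 7's range; it's byte 1 of EF 97 8A = 0xEF.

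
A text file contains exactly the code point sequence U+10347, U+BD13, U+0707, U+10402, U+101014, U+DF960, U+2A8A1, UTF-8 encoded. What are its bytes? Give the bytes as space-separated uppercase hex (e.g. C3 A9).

U+10347: 4-byte form → F0 90 8D 87.
U+BD13: 3-byte form → EB B4 93.
U+0707: 2-byte form → DC 87.
U+10402: 4-byte form → F0 90 90 82.
U+101014: 4-byte form → F4 81 80 94.
U+DF960: 4-byte form → F3 9F A5 A0.
U+2A8A1: 4-byte form → F0 AA A2 A1.
Concatenated (25 bytes): F0 90 8D 87 EB B4 93 DC 87 F0 90 90 82 F4 81 80 94 F3 9F A5 A0 F0 AA A2 A1.

F0 90 8D 87 EB B4 93 DC 87 F0 90 90 82 F4 81 80 94 F3 9F A5 A0 F0 AA A2 A1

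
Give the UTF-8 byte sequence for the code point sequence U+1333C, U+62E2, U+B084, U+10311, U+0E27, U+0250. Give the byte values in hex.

F0 93 8C BC E6 8B A2 EB 82 84 F0 90 8C 91 E0 B8 A7 C9 90

U+1333C: 4-byte form → F0 93 8C BC.
U+62E2: 3-byte form → E6 8B A2.
U+B084: 3-byte form → EB 82 84.
U+10311: 4-byte form → F0 90 8C 91.
U+0E27: 3-byte form → E0 B8 A7.
U+0250: 2-byte form → C9 90.
Concatenated (19 bytes): F0 93 8C BC E6 8B A2 EB 82 84 F0 90 8C 91 E0 B8 A7 C9 90.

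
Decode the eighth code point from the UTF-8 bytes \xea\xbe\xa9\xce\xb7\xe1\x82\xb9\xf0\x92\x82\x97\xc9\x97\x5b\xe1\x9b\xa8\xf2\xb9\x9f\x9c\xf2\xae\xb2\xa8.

Offset 0: leading byte 0xEA = 11101010 → 3-byte char #1 = EA BE A9.
Offset 3: leading byte 0xCE = 11001110 → 2-byte char #2 = CE B7.
Offset 5: leading byte 0xE1 = 11100001 → 3-byte char #3 = E1 82 B9.
Offset 8: leading byte 0xF0 = 11110000 → 4-byte char #4 = F0 92 82 97.
Offset 12: leading byte 0xC9 = 11001001 → 2-byte char #5 = C9 97.
Offset 14: leading byte 0x5B = 01011011 → 1-byte char #6 = 5B.
Offset 15: leading byte 0xE1 = 11100001 → 3-byte char #7 = E1 9B A8.
Offset 18: leading byte 0xF2 = 11110010 → 4-byte char #8 = F2 B9 9F 9C.
Leading byte 0xF2 = 11110010 matches 11110xxx → 4-byte sequence.
Byte 1: 0xF2 = 11110010, payload 010 (3 bits).
Byte 2: 0xB9 = 10111001 (10xxxxxx ✓), payload 111001.
Byte 3: 0x9F = 10011111 (10xxxxxx ✓), payload 011111.
Byte 4: 0x9C = 10011100 (10xxxxxx ✓), payload 011100.
Concatenate: 010111001011111011100 = 0xB97DC (21 bits → U+B97DC).

U+B97DC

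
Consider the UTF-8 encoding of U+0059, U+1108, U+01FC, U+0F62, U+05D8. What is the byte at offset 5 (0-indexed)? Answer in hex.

0xBC

U+0059 → 1-byte form 59 at offsets 0–0.
U+1108 → 3-byte form E1 84 88 at offsets 1–3.
U+01FC → 2-byte form C7 BC at offsets 4–5.
Offset 5 falls in char 3's range; it's byte 2 of C7 BC = 0xBC.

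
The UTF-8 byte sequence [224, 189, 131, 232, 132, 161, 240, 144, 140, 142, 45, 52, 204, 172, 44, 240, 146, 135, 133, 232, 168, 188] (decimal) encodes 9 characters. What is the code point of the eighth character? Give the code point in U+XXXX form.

U+121C5

Offset 0: leading byte 0xE0 = 11100000 → 3-byte char #1 = E0 BD 83.
Offset 3: leading byte 0xE8 = 11101000 → 3-byte char #2 = E8 84 A1.
Offset 6: leading byte 0xF0 = 11110000 → 4-byte char #3 = F0 90 8C 8E.
Offset 10: leading byte 0x2D = 00101101 → 1-byte char #4 = 2D.
Offset 11: leading byte 0x34 = 00110100 → 1-byte char #5 = 34.
Offset 12: leading byte 0xCC = 11001100 → 2-byte char #6 = CC AC.
Offset 14: leading byte 0x2C = 00101100 → 1-byte char #7 = 2C.
Offset 15: leading byte 0xF0 = 11110000 → 4-byte char #8 = F0 92 87 85.
Leading byte 0xF0 = 11110000 matches 11110xxx → 4-byte sequence.
Byte 1: 0xF0 = 11110000, payload 000 (3 bits).
Byte 2: 0x92 = 10010010 (10xxxxxx ✓), payload 010010.
Byte 3: 0x87 = 10000111 (10xxxxxx ✓), payload 000111.
Byte 4: 0x85 = 10000101 (10xxxxxx ✓), payload 000101.
Concatenate: 000010010000111000101 = 0x121C5 (21 bits → U+121C5).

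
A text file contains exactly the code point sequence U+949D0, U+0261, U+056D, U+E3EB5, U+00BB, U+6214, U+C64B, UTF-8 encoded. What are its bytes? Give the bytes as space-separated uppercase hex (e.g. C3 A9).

F2 94 A7 90 C9 A1 D5 AD F3 A3 BA B5 C2 BB E6 88 94 EC 99 8B

U+949D0: 4-byte form → F2 94 A7 90.
U+0261: 2-byte form → C9 A1.
U+056D: 2-byte form → D5 AD.
U+E3EB5: 4-byte form → F3 A3 BA B5.
U+00BB: 2-byte form → C2 BB.
U+6214: 3-byte form → E6 88 94.
U+C64B: 3-byte form → EC 99 8B.
Concatenated (20 bytes): F2 94 A7 90 C9 A1 D5 AD F3 A3 BA B5 C2 BB E6 88 94 EC 99 8B.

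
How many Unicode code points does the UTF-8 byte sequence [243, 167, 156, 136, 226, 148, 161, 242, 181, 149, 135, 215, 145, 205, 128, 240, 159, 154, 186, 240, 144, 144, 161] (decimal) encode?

Byte at offset 0: 0xF3 = 11110011 → 4-byte char (#1). Advance 4.
Byte at offset 4: 0xE2 = 11100010 → 3-byte char (#2). Advance 3.
Byte at offset 7: 0xF2 = 11110010 → 4-byte char (#3). Advance 4.
Byte at offset 11: 0xD7 = 11010111 → 2-byte char (#4). Advance 2.
Byte at offset 13: 0xCD = 11001101 → 2-byte char (#5). Advance 2.
Byte at offset 15: 0xF0 = 11110000 → 4-byte char (#6). Advance 4.
Byte at offset 19: 0xF0 = 11110000 → 4-byte char (#7). Advance 4.
Reached end at offset 23 after 7 code points.

7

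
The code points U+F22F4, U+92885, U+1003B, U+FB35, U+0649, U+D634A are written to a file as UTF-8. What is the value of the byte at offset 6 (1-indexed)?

0x92

1-indexed offset 6 is 0-indexed offset 5.
U+F22F4 → 4-byte form F3 B2 8B B4 at offsets 0–3.
U+92885 → 4-byte form F2 92 A2 85 at offsets 4–7.
Offset 5 falls in char 2's range; it's byte 2 of F2 92 A2 85 = 0x92.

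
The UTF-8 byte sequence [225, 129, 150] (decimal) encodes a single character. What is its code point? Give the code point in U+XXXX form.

Leading byte 0xE1 = 11100001 matches 1110xxxx → 3-byte sequence.
Byte 1: 0xE1 = 11100001, payload 0001 (4 bits).
Byte 2: 0x81 = 10000001 (10xxxxxx ✓), payload 000001.
Byte 3: 0x96 = 10010110 (10xxxxxx ✓), payload 010110.
Concatenate: 0001000001010110 = 0x1056 (16 bits → U+1056).

U+1056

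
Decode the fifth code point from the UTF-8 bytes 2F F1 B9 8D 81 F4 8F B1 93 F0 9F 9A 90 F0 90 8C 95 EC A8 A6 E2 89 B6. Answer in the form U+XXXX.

Offset 0: leading byte 0x2F = 00101111 → 1-byte char #1 = 2F.
Offset 1: leading byte 0xF1 = 11110001 → 4-byte char #2 = F1 B9 8D 81.
Offset 5: leading byte 0xF4 = 11110100 → 4-byte char #3 = F4 8F B1 93.
Offset 9: leading byte 0xF0 = 11110000 → 4-byte char #4 = F0 9F 9A 90.
Offset 13: leading byte 0xF0 = 11110000 → 4-byte char #5 = F0 90 8C 95.
Leading byte 0xF0 = 11110000 matches 11110xxx → 4-byte sequence.
Byte 1: 0xF0 = 11110000, payload 000 (3 bits).
Byte 2: 0x90 = 10010000 (10xxxxxx ✓), payload 010000.
Byte 3: 0x8C = 10001100 (10xxxxxx ✓), payload 001100.
Byte 4: 0x95 = 10010101 (10xxxxxx ✓), payload 010101.
Concatenate: 000010000001100010101 = 0x10315 (21 bits → U+10315).

U+10315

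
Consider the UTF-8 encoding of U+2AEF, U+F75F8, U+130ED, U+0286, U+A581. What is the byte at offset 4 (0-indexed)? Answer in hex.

U+2AEF → 3-byte form E2 AB AF at offsets 0–2.
U+F75F8 → 4-byte form F3 B7 97 B8 at offsets 3–6.
Offset 4 falls in char 2's range; it's byte 2 of F3 B7 97 B8 = 0xB7.

0xB7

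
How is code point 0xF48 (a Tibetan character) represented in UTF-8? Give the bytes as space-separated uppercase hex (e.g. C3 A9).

E0 BD 88

U+0F48 = 0xF48 = 3912 decimal. In range U+0800–U+FFFF → 3-byte form: 1110xxxx 10xxxxxx 10xxxxxx.
Binary (16 bits): 0000111101001000.
Split 4+6+6: 0000 | 111101 | 001000.
Byte 1: 11100000 = 0xE0.
Byte 2: 10111101 = 0xBD.
Byte 3: 10001000 = 0x88.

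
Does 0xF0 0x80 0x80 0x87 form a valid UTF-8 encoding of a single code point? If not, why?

invalid (overlong encoding)

Leading byte 0xF0 = 11110000 → 4-byte form.
Continuation bytes all match 10xxxxxx. Payload decodes to 0x7.
But 0x7 < 0x10000, the minimum for a 4-byte sequence — this is an overlong encoding.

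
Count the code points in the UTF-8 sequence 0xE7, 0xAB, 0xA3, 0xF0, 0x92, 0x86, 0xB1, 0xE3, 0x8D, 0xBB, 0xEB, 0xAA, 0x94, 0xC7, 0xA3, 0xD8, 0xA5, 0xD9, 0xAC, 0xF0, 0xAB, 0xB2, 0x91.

8

Byte at offset 0: 0xE7 = 11100111 → 3-byte char (#1). Advance 3.
Byte at offset 3: 0xF0 = 11110000 → 4-byte char (#2). Advance 4.
Byte at offset 7: 0xE3 = 11100011 → 3-byte char (#3). Advance 3.
Byte at offset 10: 0xEB = 11101011 → 3-byte char (#4). Advance 3.
Byte at offset 13: 0xC7 = 11000111 → 2-byte char (#5). Advance 2.
Byte at offset 15: 0xD8 = 11011000 → 2-byte char (#6). Advance 2.
Byte at offset 17: 0xD9 = 11011001 → 2-byte char (#7). Advance 2.
Byte at offset 19: 0xF0 = 11110000 → 4-byte char (#8). Advance 4.
Reached end at offset 23 after 8 code points.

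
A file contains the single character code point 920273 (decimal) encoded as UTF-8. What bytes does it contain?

F3 A0 AB 91

U+E0AD1 = 0xE0AD1 = 920273 decimal. In range U+10000–U+10FFFF → 4-byte form: 11110xxx 10xxxxxx 10xxxxxx 10xxxxxx.
Binary (21 bits): 011100000101011010001.
Split 3+6+6+6: 011 | 100000 | 101011 | 010001.
Byte 1: 11110011 = 0xF3.
Byte 2: 10100000 = 0xA0.
Byte 3: 10101011 = 0xAB.
Byte 4: 10010001 = 0x91.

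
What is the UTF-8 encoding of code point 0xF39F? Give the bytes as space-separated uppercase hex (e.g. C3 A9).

U+F39F = 0xF39F = 62367 decimal. In range U+0800–U+FFFF → 3-byte form: 1110xxxx 10xxxxxx 10xxxxxx.
Binary (16 bits): 1111001110011111.
Split 4+6+6: 1111 | 001110 | 011111.
Byte 1: 11101111 = 0xEF.
Byte 2: 10001110 = 0x8E.
Byte 3: 10011111 = 0x9F.

EF 8E 9F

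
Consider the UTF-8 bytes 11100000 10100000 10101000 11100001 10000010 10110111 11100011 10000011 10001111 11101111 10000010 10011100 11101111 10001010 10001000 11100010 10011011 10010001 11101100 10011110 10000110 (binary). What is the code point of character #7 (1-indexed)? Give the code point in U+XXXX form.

U+C786

Offset 0: leading byte 0xE0 = 11100000 → 3-byte char #1 = E0 A0 A8.
Offset 3: leading byte 0xE1 = 11100001 → 3-byte char #2 = E1 82 B7.
Offset 6: leading byte 0xE3 = 11100011 → 3-byte char #3 = E3 83 8F.
Offset 9: leading byte 0xEF = 11101111 → 3-byte char #4 = EF 82 9C.
Offset 12: leading byte 0xEF = 11101111 → 3-byte char #5 = EF 8A 88.
Offset 15: leading byte 0xE2 = 11100010 → 3-byte char #6 = E2 9B 91.
Offset 18: leading byte 0xEC = 11101100 → 3-byte char #7 = EC 9E 86.
Leading byte 0xEC = 11101100 matches 1110xxxx → 3-byte sequence.
Byte 1: 0xEC = 11101100, payload 1100 (4 bits).
Byte 2: 0x9E = 10011110 (10xxxxxx ✓), payload 011110.
Byte 3: 0x86 = 10000110 (10xxxxxx ✓), payload 000110.
Concatenate: 1100011110000110 = 0xC786 (16 bits → U+C786).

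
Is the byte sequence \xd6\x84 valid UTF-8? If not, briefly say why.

Leading byte 0xD6 = 11010110 → 2-byte form.
Continuation bytes 0x84=10000100 all match 10xxxxxx.
Decoded value 0x584 is ≥ 0x80 (shortest form) and not a surrogate.

valid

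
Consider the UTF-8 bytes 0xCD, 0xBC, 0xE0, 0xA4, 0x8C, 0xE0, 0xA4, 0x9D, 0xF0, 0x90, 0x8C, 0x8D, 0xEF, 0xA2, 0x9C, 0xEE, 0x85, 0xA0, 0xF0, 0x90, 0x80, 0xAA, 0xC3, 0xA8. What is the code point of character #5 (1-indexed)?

Offset 0: leading byte 0xCD = 11001101 → 2-byte char #1 = CD BC.
Offset 2: leading byte 0xE0 = 11100000 → 3-byte char #2 = E0 A4 8C.
Offset 5: leading byte 0xE0 = 11100000 → 3-byte char #3 = E0 A4 9D.
Offset 8: leading byte 0xF0 = 11110000 → 4-byte char #4 = F0 90 8C 8D.
Offset 12: leading byte 0xEF = 11101111 → 3-byte char #5 = EF A2 9C.
Leading byte 0xEF = 11101111 matches 1110xxxx → 3-byte sequence.
Byte 1: 0xEF = 11101111, payload 1111 (4 bits).
Byte 2: 0xA2 = 10100010 (10xxxxxx ✓), payload 100010.
Byte 3: 0x9C = 10011100 (10xxxxxx ✓), payload 011100.
Concatenate: 1111100010011100 = 0xF89C (16 bits → U+F89C).

U+F89C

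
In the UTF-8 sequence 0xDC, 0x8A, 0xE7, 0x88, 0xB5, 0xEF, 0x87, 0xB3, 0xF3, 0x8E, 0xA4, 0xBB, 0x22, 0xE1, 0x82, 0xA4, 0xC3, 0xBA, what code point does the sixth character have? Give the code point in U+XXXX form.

U+10A4

Offset 0: leading byte 0xDC = 11011100 → 2-byte char #1 = DC 8A.
Offset 2: leading byte 0xE7 = 11100111 → 3-byte char #2 = E7 88 B5.
Offset 5: leading byte 0xEF = 11101111 → 3-byte char #3 = EF 87 B3.
Offset 8: leading byte 0xF3 = 11110011 → 4-byte char #4 = F3 8E A4 BB.
Offset 12: leading byte 0x22 = 00100010 → 1-byte char #5 = 22.
Offset 13: leading byte 0xE1 = 11100001 → 3-byte char #6 = E1 82 A4.
Leading byte 0xE1 = 11100001 matches 1110xxxx → 3-byte sequence.
Byte 1: 0xE1 = 11100001, payload 0001 (4 bits).
Byte 2: 0x82 = 10000010 (10xxxxxx ✓), payload 000010.
Byte 3: 0xA4 = 10100100 (10xxxxxx ✓), payload 100100.
Concatenate: 0001000010100100 = 0x10A4 (16 bits → U+10A4).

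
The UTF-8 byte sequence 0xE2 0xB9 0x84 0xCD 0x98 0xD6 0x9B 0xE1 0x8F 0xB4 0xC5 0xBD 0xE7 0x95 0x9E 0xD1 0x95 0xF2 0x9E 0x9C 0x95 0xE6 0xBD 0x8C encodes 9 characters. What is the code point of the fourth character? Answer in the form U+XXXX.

Offset 0: leading byte 0xE2 = 11100010 → 3-byte char #1 = E2 B9 84.
Offset 3: leading byte 0xCD = 11001101 → 2-byte char #2 = CD 98.
Offset 5: leading byte 0xD6 = 11010110 → 2-byte char #3 = D6 9B.
Offset 7: leading byte 0xE1 = 11100001 → 3-byte char #4 = E1 8F B4.
Leading byte 0xE1 = 11100001 matches 1110xxxx → 3-byte sequence.
Byte 1: 0xE1 = 11100001, payload 0001 (4 bits).
Byte 2: 0x8F = 10001111 (10xxxxxx ✓), payload 001111.
Byte 3: 0xB4 = 10110100 (10xxxxxx ✓), payload 110100.
Concatenate: 0001001111110100 = 0x13F4 (16 bits → U+13F4).

U+13F4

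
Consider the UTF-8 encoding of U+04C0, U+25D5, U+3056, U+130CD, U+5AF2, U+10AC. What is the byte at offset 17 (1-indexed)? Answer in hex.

0x82

1-indexed offset 17 is 0-indexed offset 16.
U+04C0 → 2-byte form D3 80 at offsets 0–1.
U+25D5 → 3-byte form E2 97 95 at offsets 2–4.
U+3056 → 3-byte form E3 81 96 at offsets 5–7.
U+130CD → 4-byte form F0 93 83 8D at offsets 8–11.
U+5AF2 → 3-byte form E5 AB B2 at offsets 12–14.
U+10AC → 3-byte form E1 82 AC at offsets 15–17.
Offset 16 falls in char 6's range; it's byte 2 of E1 82 AC = 0x82.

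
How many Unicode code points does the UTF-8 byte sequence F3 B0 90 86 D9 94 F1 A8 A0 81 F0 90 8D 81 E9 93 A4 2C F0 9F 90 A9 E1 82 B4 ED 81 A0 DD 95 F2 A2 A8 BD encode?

11

Byte at offset 0: 0xF3 = 11110011 → 4-byte char (#1). Advance 4.
Byte at offset 4: 0xD9 = 11011001 → 2-byte char (#2). Advance 2.
Byte at offset 6: 0xF1 = 11110001 → 4-byte char (#3). Advance 4.
Byte at offset 10: 0xF0 = 11110000 → 4-byte char (#4). Advance 4.
Byte at offset 14: 0xE9 = 11101001 → 3-byte char (#5). Advance 3.
Byte at offset 17: 0x2C = 00101100 → 1-byte char (#6). Advance 1.
Byte at offset 18: 0xF0 = 11110000 → 4-byte char (#7). Advance 4.
Byte at offset 22: 0xE1 = 11100001 → 3-byte char (#8). Advance 3.
Byte at offset 25: 0xED = 11101101 → 3-byte char (#9). Advance 3.
Byte at offset 28: 0xDD = 11011101 → 2-byte char (#10). Advance 2.
Byte at offset 30: 0xF2 = 11110010 → 4-byte char (#11). Advance 4.
Reached end at offset 34 after 11 code points.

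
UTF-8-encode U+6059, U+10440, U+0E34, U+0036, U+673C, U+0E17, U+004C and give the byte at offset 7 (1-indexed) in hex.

0x80

1-indexed offset 7 is 0-indexed offset 6.
U+6059 → 3-byte form E6 81 99 at offsets 0–2.
U+10440 → 4-byte form F0 90 91 80 at offsets 3–6.
Offset 6 falls in char 2's range; it's byte 4 of F0 90 91 80 = 0x80.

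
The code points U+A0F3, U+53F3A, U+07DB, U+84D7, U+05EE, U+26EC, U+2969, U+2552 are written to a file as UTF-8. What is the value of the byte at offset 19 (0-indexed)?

0xA9

U+A0F3 → 3-byte form EA 83 B3 at offsets 0–2.
U+53F3A → 4-byte form F1 93 BC BA at offsets 3–6.
U+07DB → 2-byte form DF 9B at offsets 7–8.
U+84D7 → 3-byte form E8 93 97 at offsets 9–11.
U+05EE → 2-byte form D7 AE at offsets 12–13.
U+26EC → 3-byte form E2 9B AC at offsets 14–16.
U+2969 → 3-byte form E2 A5 A9 at offsets 17–19.
Offset 19 falls in char 7's range; it's byte 3 of E2 A5 A9 = 0xA9.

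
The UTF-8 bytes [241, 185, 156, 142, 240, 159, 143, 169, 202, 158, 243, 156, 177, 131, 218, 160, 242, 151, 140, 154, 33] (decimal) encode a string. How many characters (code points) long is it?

Byte at offset 0: 0xF1 = 11110001 → 4-byte char (#1). Advance 4.
Byte at offset 4: 0xF0 = 11110000 → 4-byte char (#2). Advance 4.
Byte at offset 8: 0xCA = 11001010 → 2-byte char (#3). Advance 2.
Byte at offset 10: 0xF3 = 11110011 → 4-byte char (#4). Advance 4.
Byte at offset 14: 0xDA = 11011010 → 2-byte char (#5). Advance 2.
Byte at offset 16: 0xF2 = 11110010 → 4-byte char (#6). Advance 4.
Byte at offset 20: 0x21 = 00100001 → 1-byte char (#7). Advance 1.
Reached end at offset 21 after 7 code points.

7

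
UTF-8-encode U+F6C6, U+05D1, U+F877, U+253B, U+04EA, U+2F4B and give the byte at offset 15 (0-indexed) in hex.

0x8B

U+F6C6 → 3-byte form EF 9B 86 at offsets 0–2.
U+05D1 → 2-byte form D7 91 at offsets 3–4.
U+F877 → 3-byte form EF A1 B7 at offsets 5–7.
U+253B → 3-byte form E2 94 BB at offsets 8–10.
U+04EA → 2-byte form D3 AA at offsets 11–12.
U+2F4B → 3-byte form E2 BD 8B at offsets 13–15.
Offset 15 falls in char 6's range; it's byte 3 of E2 BD 8B = 0x8B.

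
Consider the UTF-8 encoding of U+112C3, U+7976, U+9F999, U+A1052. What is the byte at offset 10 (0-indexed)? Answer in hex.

U+112C3 → 4-byte form F0 91 8B 83 at offsets 0–3.
U+7976 → 3-byte form E7 A5 B6 at offsets 4–6.
U+9F999 → 4-byte form F2 9F A6 99 at offsets 7–10.
Offset 10 falls in char 3's range; it's byte 4 of F2 9F A6 99 = 0x99.

0x99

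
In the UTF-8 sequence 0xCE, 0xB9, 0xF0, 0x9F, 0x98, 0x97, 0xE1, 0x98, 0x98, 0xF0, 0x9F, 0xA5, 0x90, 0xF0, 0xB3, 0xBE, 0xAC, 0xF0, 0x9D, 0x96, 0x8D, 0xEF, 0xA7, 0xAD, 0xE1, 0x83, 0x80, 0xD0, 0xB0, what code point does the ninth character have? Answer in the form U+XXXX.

U+0430

Offset 0: leading byte 0xCE = 11001110 → 2-byte char #1 = CE B9.
Offset 2: leading byte 0xF0 = 11110000 → 4-byte char #2 = F0 9F 98 97.
Offset 6: leading byte 0xE1 = 11100001 → 3-byte char #3 = E1 98 98.
Offset 9: leading byte 0xF0 = 11110000 → 4-byte char #4 = F0 9F A5 90.
Offset 13: leading byte 0xF0 = 11110000 → 4-byte char #5 = F0 B3 BE AC.
Offset 17: leading byte 0xF0 = 11110000 → 4-byte char #6 = F0 9D 96 8D.
Offset 21: leading byte 0xEF = 11101111 → 3-byte char #7 = EF A7 AD.
Offset 24: leading byte 0xE1 = 11100001 → 3-byte char #8 = E1 83 80.
Offset 27: leading byte 0xD0 = 11010000 → 2-byte char #9 = D0 B0.
Leading byte 0xD0 = 11010000 matches 110xxxxx → 2-byte sequence.
Byte 1: 0xD0 = 11010000, payload 10000 (5 bits).
Byte 2: 0xB0 = 10110000 (10xxxxxx ✓), payload 110000.
Concatenate: 10000110000 = 0x430 (11 bits → U+0430).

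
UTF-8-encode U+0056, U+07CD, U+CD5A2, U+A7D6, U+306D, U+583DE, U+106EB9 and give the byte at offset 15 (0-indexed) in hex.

U+0056 → 1-byte form 56 at offsets 0–0.
U+07CD → 2-byte form DF 8D at offsets 1–2.
U+CD5A2 → 4-byte form F3 8D 96 A2 at offsets 3–6.
U+A7D6 → 3-byte form EA 9F 96 at offsets 7–9.
U+306D → 3-byte form E3 81 AD at offsets 10–12.
U+583DE → 4-byte form F1 98 8F 9E at offsets 13–16.
Offset 15 falls in char 6's range; it's byte 3 of F1 98 8F 9E = 0x8F.

0x8F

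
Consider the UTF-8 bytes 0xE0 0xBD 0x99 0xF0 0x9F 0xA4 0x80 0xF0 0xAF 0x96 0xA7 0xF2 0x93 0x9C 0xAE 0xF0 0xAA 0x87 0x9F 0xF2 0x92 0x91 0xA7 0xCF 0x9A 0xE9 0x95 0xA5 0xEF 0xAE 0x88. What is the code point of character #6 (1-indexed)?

Offset 0: leading byte 0xE0 = 11100000 → 3-byte char #1 = E0 BD 99.
Offset 3: leading byte 0xF0 = 11110000 → 4-byte char #2 = F0 9F A4 80.
Offset 7: leading byte 0xF0 = 11110000 → 4-byte char #3 = F0 AF 96 A7.
Offset 11: leading byte 0xF2 = 11110010 → 4-byte char #4 = F2 93 9C AE.
Offset 15: leading byte 0xF0 = 11110000 → 4-byte char #5 = F0 AA 87 9F.
Offset 19: leading byte 0xF2 = 11110010 → 4-byte char #6 = F2 92 91 A7.
Leading byte 0xF2 = 11110010 matches 11110xxx → 4-byte sequence.
Byte 1: 0xF2 = 11110010, payload 010 (3 bits).
Byte 2: 0x92 = 10010010 (10xxxxxx ✓), payload 010010.
Byte 3: 0x91 = 10010001 (10xxxxxx ✓), payload 010001.
Byte 4: 0xA7 = 10100111 (10xxxxxx ✓), payload 100111.
Concatenate: 010010010010001100111 = 0x92467 (21 bits → U+92467).

U+92467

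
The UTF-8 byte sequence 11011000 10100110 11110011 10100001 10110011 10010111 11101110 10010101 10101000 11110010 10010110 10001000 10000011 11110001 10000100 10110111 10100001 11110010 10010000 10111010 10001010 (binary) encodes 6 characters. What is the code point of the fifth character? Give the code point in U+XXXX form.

Offset 0: leading byte 0xD8 = 11011000 → 2-byte char #1 = D8 A6.
Offset 2: leading byte 0xF3 = 11110011 → 4-byte char #2 = F3 A1 B3 97.
Offset 6: leading byte 0xEE = 11101110 → 3-byte char #3 = EE 95 A8.
Offset 9: leading byte 0xF2 = 11110010 → 4-byte char #4 = F2 96 88 83.
Offset 13: leading byte 0xF1 = 11110001 → 4-byte char #5 = F1 84 B7 A1.
Leading byte 0xF1 = 11110001 matches 11110xxx → 4-byte sequence.
Byte 1: 0xF1 = 11110001, payload 001 (3 bits).
Byte 2: 0x84 = 10000100 (10xxxxxx ✓), payload 000100.
Byte 3: 0xB7 = 10110111 (10xxxxxx ✓), payload 110111.
Byte 4: 0xA1 = 10100001 (10xxxxxx ✓), payload 100001.
Concatenate: 001000100110111100001 = 0x44DE1 (21 bits → U+44DE1).

U+44DE1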